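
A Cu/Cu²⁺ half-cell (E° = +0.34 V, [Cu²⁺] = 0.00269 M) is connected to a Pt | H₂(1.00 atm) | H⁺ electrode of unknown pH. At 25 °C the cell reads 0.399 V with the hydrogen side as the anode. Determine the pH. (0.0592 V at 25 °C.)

pH = 2.28

E°_cell = 0.34 V and n = 2.
log Q = n(E° − E)/0.0592 = 2×(0.34 − 0.399)/0.0592 = -1.993.
With Q = [H⁺]^2 / ([Cu²⁺]·P(H₂)), solving for [H⁺] gives log[H⁺] = -2.282, so pH = 2.28.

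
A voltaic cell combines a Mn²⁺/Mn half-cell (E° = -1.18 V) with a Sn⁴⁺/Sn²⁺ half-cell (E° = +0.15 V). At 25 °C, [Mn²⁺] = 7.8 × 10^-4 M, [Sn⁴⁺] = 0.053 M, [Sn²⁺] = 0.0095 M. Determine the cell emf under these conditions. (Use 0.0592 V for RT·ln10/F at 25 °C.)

The Sn⁴⁺/Sn²⁺ couple has the higher reduction potential and acts as the cathode, so E°_cell = +0.15 − (-1.18) = 1.33 V.
Balancing electrons gives n = 2; the reaction quotient is Q = [Mn²⁺]·[Sn²⁺]/[Sn⁴⁺] = 1.4 × 10^-4.
At 25 °C, E = E° − (0.0592/n) log Q = 1.33 − (0.0592/2)(-3.854) = 1.330 + 0.114 = 1.444 V.

1.44 V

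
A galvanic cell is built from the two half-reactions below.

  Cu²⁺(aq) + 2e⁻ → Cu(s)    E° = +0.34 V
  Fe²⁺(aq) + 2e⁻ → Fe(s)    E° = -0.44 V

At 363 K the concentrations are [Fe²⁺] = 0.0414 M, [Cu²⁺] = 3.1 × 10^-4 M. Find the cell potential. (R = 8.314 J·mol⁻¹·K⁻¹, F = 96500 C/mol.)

The Cu²⁺/Cu couple has the higher reduction potential and acts as the cathode, so E°_cell = +0.34 − (-0.44) = 0.78 V.
Balancing electrons gives n = 2; the reaction quotient is Q = [Fe²⁺]/[Cu²⁺] = 134.
E = E° − (RT/nF) ln Q = 0.78 − (8.314×363)/(2×96500) × (4.894) = 0.780 − 0.077 = 0.703 V.

0.703 V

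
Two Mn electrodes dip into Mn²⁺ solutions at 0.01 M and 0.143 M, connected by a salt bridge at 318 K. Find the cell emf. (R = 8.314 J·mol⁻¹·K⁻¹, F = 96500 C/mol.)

Both half-cells are Mn²⁺/Mn, so E°_cell = 0. The concentrated side is the cathode; the cell reaction moves Mn²⁺ from high to low concentration with n = 2.
Q = [Mn²⁺]_dilute/[Mn²⁺]_conc = 0.01/0.143 = 0.0699.
E = 0 − (RT/nF) ln Q = −((8.314×318)/(2×96500))(-2.660) = 0.0364 V.

0.036 V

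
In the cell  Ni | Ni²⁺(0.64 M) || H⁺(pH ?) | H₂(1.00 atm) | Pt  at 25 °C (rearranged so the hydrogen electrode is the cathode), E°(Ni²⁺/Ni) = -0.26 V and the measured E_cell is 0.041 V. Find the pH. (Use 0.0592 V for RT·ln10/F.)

pH = 3.80

E°_cell = 0.26 V and n = 2.
log Q = n(E° − E)/0.0592 = 2×(0.26 − 0.041)/0.0592 = 7.399.
With Q = [Ni²⁺]·P(H₂) / [H⁺]^2, solving for [H⁺] gives log[H⁺] = -3.796, so pH = 3.80.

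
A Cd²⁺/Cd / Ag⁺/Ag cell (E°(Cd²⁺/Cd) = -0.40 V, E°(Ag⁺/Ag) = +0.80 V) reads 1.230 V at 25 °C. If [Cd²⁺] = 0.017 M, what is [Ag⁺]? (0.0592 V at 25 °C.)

From the Nernst equation, log Q = n(E° − E)/0.0592 = 2(1.20 − 1.230)/0.0592 = -1.014, so Q = 0.0969.
With Q = [Cd²⁺]/[Ag⁺]^2 and the known concentrations, [Ag⁺]^2 in the denominator gives [Ag⁺] = 0.42 M.

0.42 M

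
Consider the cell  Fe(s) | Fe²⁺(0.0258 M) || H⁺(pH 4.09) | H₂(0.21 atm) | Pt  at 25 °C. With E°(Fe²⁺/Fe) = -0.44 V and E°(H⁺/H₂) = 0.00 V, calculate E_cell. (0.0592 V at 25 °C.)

The hydrogen couple is the cathode, so E°_cell = 0.44 V; n = 2.
[H⁺] = 10^(−4.09) = 8.1 × 10^-5 M, and Q = [Fe²⁺]·P(H₂) / [H⁺]^2 = 8.2 × 10^5.
E = E° − (0.0592/2) log Q = 0.44 − (0.0592/2)(5.914) = 0.265 V.

0.26 V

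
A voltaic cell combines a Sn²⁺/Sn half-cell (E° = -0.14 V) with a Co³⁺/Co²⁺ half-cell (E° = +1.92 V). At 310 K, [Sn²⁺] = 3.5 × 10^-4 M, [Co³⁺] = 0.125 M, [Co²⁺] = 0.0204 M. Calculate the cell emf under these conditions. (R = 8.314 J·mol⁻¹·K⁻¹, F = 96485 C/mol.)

The Co³⁺/Co²⁺ couple has the higher reduction potential and acts as the cathode, so E°_cell = +1.92 − (-0.14) = 2.06 V.
Balancing electrons gives n = 2; the reaction quotient is Q = [Sn²⁺]·[Co²⁺]^2/[Co³⁺]^2 = 9.32 × 10^-6.
E = E° − (RT/nF) ln Q = 2.06 − (8.314×310)/(2×96485) × (-11.583) = 2.060 + 0.155 = 2.215 V.

2.21 V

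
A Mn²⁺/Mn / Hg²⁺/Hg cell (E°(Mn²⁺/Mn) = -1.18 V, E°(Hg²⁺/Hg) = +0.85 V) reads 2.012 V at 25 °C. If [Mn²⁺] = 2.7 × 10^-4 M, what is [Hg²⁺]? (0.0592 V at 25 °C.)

6.7 × 10^-5 M

From the Nernst equation, log Q = n(E° − E)/0.0592 = 2(2.03 − 2.012)/0.0592 = 0.608, so Q = 4.06.
With Q = [Mn²⁺]/[Hg²⁺] and the known concentrations, [Hg²⁺] in the denominator gives [Hg²⁺] = 6.7 × 10^-5 M.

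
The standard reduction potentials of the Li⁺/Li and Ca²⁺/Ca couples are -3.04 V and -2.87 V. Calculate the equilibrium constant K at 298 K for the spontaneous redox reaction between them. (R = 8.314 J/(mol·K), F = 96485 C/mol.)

E°_cell = -2.87 − (-3.04) = 0.17 V, with n = 2 electrons transferred.
At equilibrium E = 0, so the Nernst equation gives ln K = nFE°/RT = (2)(96485)(0.17)/((8.314)(298)) = 13.24.
K = e^13.24 = 5.6 × 10^5.

5.6 × 10^5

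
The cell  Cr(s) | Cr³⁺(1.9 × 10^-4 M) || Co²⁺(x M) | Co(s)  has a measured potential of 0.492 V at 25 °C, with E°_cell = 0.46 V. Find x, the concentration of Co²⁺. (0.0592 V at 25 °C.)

0.04 M

From the Nernst equation, log Q = n(E° − E)/0.0592 = 6(0.46 − 0.492)/0.0592 = -3.243, so Q = 5.71 × 10^-4.
With Q = [Cr³⁺]^2/[Co²⁺]^3 and the known concentrations, [Co²⁺]^3 in the denominator gives [Co²⁺] = 0.04 M.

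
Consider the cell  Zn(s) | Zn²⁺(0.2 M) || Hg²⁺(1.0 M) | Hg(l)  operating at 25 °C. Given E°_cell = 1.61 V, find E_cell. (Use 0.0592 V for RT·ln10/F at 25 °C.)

1.63 V

Balancing electrons gives n = 2; the reaction quotient is Q = [Zn²⁺]/[Hg²⁺] = 0.200.
At 25 °C, E = E° − (0.0592/n) log Q = 1.61 − (0.0592/2)(-0.699) = 1.610 + 0.021 = 1.631 V.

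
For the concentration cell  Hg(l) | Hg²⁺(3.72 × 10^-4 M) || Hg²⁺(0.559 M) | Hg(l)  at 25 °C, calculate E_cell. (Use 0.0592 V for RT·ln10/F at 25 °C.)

Both half-cells are Hg²⁺/Hg, so E°_cell = 0. The concentrated side is the cathode; the cell reaction moves Hg²⁺ from high to low concentration with n = 2.
Q = [Hg²⁺]_dilute/[Hg²⁺]_conc = 3.72 × 10^-4/0.559 = 6.65 × 10^-4.
E = 0 − (0.0592/2) log Q = −(0.0592/2)(-3.177) = 0.0940 V.

0.094 V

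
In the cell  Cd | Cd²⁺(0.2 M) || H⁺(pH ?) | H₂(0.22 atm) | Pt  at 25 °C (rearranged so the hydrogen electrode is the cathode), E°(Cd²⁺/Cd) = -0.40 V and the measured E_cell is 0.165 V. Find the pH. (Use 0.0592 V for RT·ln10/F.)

E°_cell = 0.40 V and n = 2.
log Q = n(E° − E)/0.0592 = 2×(0.40 − 0.165)/0.0592 = 7.939.
With Q = [Cd²⁺]·P(H₂) / [H⁺]^2, solving for [H⁺] gives log[H⁺] = -4.648, so pH = 4.65.

pH = 4.65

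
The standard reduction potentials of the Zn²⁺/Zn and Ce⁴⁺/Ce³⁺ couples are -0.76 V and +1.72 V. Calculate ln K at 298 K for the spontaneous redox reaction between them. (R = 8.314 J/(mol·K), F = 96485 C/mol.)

E°_cell = +1.72 − (-0.76) = 2.48 V, with n = 2 electrons transferred.
At equilibrium E = 0, so the Nernst equation gives ln K = nFE°/RT = (2)(96485)(2.48)/((8.314)(298)) = 193.16.

ln K = 193.2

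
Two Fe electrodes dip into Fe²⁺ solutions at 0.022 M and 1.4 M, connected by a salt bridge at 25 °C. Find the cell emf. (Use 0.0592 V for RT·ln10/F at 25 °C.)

0.053 V

Both half-cells are Fe²⁺/Fe, so E°_cell = 0. The concentrated side is the cathode; the cell reaction moves Fe²⁺ from high to low concentration with n = 2.
Q = [Fe²⁺]_dilute/[Fe²⁺]_conc = 0.022/1.4 = 0.0157.
E = 0 − (0.0592/2) log Q = −(0.0592/2)(-1.804) = 0.0534 V.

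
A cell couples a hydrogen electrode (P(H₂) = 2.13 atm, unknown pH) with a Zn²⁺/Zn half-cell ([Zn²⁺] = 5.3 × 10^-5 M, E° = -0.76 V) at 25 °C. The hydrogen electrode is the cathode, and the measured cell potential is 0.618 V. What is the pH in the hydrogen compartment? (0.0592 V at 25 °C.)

E°_cell = 0.76 V and n = 2.
log Q = n(E° − E)/0.0592 = 2×(0.76 − 0.618)/0.0592 = 4.797.
With Q = [Zn²⁺]·P(H₂) / [H⁺]^2, solving for [H⁺] gives log[H⁺] = -4.372, so pH = 4.37.

pH = 4.37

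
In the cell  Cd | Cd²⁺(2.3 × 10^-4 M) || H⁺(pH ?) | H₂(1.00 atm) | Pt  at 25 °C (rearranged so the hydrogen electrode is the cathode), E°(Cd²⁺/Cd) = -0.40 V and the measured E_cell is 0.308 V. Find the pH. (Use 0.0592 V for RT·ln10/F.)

pH = 3.37

E°_cell = 0.40 V and n = 2.
log Q = n(E° − E)/0.0592 = 2×(0.40 − 0.308)/0.0592 = 3.108.
With Q = [Cd²⁺]·P(H₂) / [H⁺]^2, solving for [H⁺] gives log[H⁺] = -3.373, so pH = 3.37.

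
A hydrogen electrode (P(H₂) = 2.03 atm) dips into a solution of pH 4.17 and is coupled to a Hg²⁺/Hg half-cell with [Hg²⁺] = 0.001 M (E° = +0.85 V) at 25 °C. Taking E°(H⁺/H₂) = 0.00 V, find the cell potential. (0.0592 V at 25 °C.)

1.02 V

The Hg²⁺/Hg couple is the cathode, so E°_cell = 0.85 V; n = 2.
[H⁺] = 10^(−4.17) = 6.8 × 10^-5 M, and Q = [H⁺]^2 / ([Hg²⁺]·P(H₂)) = 2.25 × 10^-6.
E = E° − (0.0592/2) log Q = 0.85 − (0.0592/2)(-5.647) = 1.017 V.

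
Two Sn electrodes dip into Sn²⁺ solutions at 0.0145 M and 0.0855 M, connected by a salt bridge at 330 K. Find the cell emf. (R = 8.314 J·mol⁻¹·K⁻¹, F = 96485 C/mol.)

Both half-cells are Sn²⁺/Sn, so E°_cell = 0. The concentrated side is the cathode; the cell reaction moves Sn²⁺ from high to low concentration with n = 2.
Q = [Sn²⁺]_dilute/[Sn²⁺]_conc = 0.0145/0.0855 = 0.170.
E = 0 − (RT/nF) ln Q = −((8.314×330)/(2×96485))(-1.774) = 0.0252 V.

0.025 V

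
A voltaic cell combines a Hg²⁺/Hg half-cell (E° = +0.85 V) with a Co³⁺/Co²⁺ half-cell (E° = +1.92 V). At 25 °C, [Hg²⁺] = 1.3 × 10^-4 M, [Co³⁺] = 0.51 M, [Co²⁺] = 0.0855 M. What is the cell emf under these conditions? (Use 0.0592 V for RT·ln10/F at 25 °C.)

1.23 V

The Co³⁺/Co²⁺ couple has the higher reduction potential and acts as the cathode, so E°_cell = +1.92 − (+0.85) = 1.07 V.
Balancing electrons gives n = 2; the reaction quotient is Q = [Hg²⁺]·[Co²⁺]^2/[Co³⁺]^2 = 3.65 × 10^-6.
At 25 °C, E = E° − (0.0592/n) log Q = 1.07 − (0.0592/2)(-5.437) = 1.070 + 0.161 = 1.231 V.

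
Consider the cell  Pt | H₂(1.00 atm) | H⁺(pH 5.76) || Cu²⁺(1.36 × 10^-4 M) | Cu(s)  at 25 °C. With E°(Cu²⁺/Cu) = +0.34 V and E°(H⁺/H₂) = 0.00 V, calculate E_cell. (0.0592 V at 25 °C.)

0.57 V

The Cu²⁺/Cu couple is the cathode, so E°_cell = 0.34 V; n = 2.
[H⁺] = 10^(−5.76) = 1.7 × 10^-6 M, and Q = [H⁺]^2 / ([Cu²⁺]·P(H₂)) = 2.22 × 10^-8.
E = E° − (0.0592/2) log Q = 0.34 − (0.0592/2)(-7.654) = 0.567 V.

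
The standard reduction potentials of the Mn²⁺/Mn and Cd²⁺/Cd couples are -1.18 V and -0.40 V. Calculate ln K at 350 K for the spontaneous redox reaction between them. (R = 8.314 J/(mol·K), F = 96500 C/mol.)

E°_cell = -0.40 − (-1.18) = 0.78 V, with n = 2 electrons transferred.
At equilibrium E = 0, so the Nernst equation gives ln K = nFE°/RT = (2)(96500)(0.78)/((8.314)(350)) = 51.73.

ln K = 51.7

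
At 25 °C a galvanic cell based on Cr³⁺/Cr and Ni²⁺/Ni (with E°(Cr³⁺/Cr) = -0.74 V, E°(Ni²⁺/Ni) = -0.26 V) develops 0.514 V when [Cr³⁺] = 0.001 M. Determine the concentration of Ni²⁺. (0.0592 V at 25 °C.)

0.14 M

From the Nernst equation, log Q = n(E° − E)/0.0592 = 6(0.48 − 0.514)/0.0592 = -3.446, so Q = 3.58 × 10^-4.
With Q = [Cr³⁺]^2/[Ni²⁺]^3 and the known concentrations, [Ni²⁺]^3 in the denominator gives [Ni²⁺] = 0.14 M.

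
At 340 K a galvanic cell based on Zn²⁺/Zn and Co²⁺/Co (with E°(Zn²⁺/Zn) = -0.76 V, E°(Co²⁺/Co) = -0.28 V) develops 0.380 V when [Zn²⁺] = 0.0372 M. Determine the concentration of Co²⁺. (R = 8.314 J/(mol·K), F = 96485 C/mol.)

From the Nernst equation, ln Q = nF(E° − E)/RT = 2×96485×(0.48 − 0.380)/(8.314×340) = 6.827, so Q = 922.
With Q = [Zn²⁺]/[Co²⁺] and the known concentrations, [Co²⁺] in the denominator gives [Co²⁺] = 4 × 10^-5 M.

4 × 10^-5 M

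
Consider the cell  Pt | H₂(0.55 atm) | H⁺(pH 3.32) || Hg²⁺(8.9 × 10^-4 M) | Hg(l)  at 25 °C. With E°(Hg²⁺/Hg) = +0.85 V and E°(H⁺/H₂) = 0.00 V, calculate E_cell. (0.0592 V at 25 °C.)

0.95 V

The Hg²⁺/Hg couple is the cathode, so E°_cell = 0.85 V; n = 2.
[H⁺] = 10^(−3.32) = 4.8 × 10^-4 M, and Q = [H⁺]^2 / ([Hg²⁺]·P(H₂)) = 4.68 × 10^-4.
E = E° − (0.0592/2) log Q = 0.85 − (0.0592/2)(-3.330) = 0.949 V.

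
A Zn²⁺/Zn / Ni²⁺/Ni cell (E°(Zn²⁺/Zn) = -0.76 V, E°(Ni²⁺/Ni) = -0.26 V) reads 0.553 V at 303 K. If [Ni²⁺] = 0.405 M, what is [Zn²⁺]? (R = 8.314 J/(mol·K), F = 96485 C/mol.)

From the Nernst equation, ln Q = nF(E° − E)/RT = 2×96485×(0.50 − 0.553)/(8.314×303) = -4.060, so Q = 0.0173.
With Q = [Zn²⁺]/[Ni²⁺] and the known concentrations, [Zn²⁺] in the numerator gives [Zn²⁺] = 0.007 M.

0.007 M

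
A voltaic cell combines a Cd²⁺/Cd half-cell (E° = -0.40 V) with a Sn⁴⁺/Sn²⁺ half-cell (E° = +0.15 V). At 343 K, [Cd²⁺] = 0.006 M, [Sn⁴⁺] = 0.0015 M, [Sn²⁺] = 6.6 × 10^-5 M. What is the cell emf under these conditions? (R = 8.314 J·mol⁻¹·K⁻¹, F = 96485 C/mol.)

0.672 V

The Sn⁴⁺/Sn²⁺ couple has the higher reduction potential and acts as the cathode, so E°_cell = +0.15 − (-0.40) = 0.55 V.
Balancing electrons gives n = 2; the reaction quotient is Q = [Cd²⁺]·[Sn²⁺]/[Sn⁴⁺] = 2.64 × 10^-4.
E = E° − (RT/nF) ln Q = 0.55 − (8.314×343)/(2×96485) × (-8.240) = 0.550 + 0.122 = 0.672 V.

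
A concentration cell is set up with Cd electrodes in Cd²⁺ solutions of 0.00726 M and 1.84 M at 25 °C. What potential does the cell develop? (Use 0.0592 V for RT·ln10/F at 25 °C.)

Both half-cells are Cd²⁺/Cd, so E°_cell = 0. The concentrated side is the cathode; the cell reaction moves Cd²⁺ from high to low concentration with n = 2.
Q = [Cd²⁺]_dilute/[Cd²⁺]_conc = 0.00726/1.84 = 0.00395.
E = 0 − (0.0592/2) log Q = −(0.0592/2)(-2.404) = 0.0712 V.

0.071 V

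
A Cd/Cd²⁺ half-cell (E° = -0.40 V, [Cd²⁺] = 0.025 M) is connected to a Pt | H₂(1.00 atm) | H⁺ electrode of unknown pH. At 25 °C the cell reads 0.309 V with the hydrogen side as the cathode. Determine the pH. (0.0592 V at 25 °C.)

pH = 2.34

E°_cell = 0.40 V and n = 2.
log Q = n(E° − E)/0.0592 = 2×(0.40 − 0.309)/0.0592 = 3.074.
With Q = [Cd²⁺]·P(H₂) / [H⁺]^2, solving for [H⁺] gives log[H⁺] = -2.338, so pH = 2.34.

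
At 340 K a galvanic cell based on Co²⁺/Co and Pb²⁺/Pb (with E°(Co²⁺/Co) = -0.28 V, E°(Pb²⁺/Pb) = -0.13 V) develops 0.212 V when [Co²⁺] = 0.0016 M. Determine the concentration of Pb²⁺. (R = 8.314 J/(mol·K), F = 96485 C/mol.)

From the Nernst equation, ln Q = nF(E° − E)/RT = 2×96485×(0.15 − 0.212)/(8.314×340) = -4.232, so Q = 0.0145.
With Q = [Co²⁺]/[Pb²⁺] and the known concentrations, [Pb²⁺] in the denominator gives [Pb²⁺] = 0.11 M.

0.11 M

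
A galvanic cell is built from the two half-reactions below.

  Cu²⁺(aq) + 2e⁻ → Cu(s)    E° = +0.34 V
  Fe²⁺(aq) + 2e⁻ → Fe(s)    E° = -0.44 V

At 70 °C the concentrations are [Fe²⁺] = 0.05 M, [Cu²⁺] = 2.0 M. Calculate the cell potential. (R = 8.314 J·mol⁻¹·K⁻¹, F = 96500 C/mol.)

The Cu²⁺/Cu couple has the higher reduction potential and acts as the cathode, so E°_cell = +0.34 − (-0.44) = 0.78 V.
Balancing electrons gives n = 2; the reaction quotient is Q = [Fe²⁺]/[Cu²⁺] = 0.0250.
E = E° − (RT/nF) ln Q = 0.78 − (8.314×343)/(2×96500) × (-3.689) = 0.780 + 0.055 = 0.835 V.

0.835 V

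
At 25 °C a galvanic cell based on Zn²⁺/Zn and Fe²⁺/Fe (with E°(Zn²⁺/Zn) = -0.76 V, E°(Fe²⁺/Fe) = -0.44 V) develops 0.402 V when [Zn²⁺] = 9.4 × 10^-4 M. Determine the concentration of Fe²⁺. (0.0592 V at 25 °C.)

0.55 M

From the Nernst equation, log Q = n(E° − E)/0.0592 = 2(0.32 − 0.402)/0.0592 = -2.770, so Q = 0.00170.
With Q = [Zn²⁺]/[Fe²⁺] and the known concentrations, [Fe²⁺] in the denominator gives [Fe²⁺] = 0.55 M.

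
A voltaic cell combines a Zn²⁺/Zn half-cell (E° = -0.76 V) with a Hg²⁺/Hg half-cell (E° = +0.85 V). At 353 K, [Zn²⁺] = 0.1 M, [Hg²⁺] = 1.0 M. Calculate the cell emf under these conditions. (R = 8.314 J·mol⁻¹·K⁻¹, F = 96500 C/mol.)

1.65 V

The Hg²⁺/Hg couple has the higher reduction potential and acts as the cathode, so E°_cell = +0.85 − (-0.76) = 1.61 V.
Balancing electrons gives n = 2; the reaction quotient is Q = [Zn²⁺]/[Hg²⁺] = 0.100.
E = E° − (RT/nF) ln Q = 1.61 − (8.314×353)/(2×96500) × (-2.303) = 1.610 + 0.035 = 1.645 V.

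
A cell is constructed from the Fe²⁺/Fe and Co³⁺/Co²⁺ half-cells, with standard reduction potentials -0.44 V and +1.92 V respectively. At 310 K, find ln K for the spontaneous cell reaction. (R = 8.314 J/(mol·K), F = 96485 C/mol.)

ln K = 176.7

E°_cell = +1.92 − (-0.44) = 2.36 V, with n = 2 electrons transferred.
At equilibrium E = 0, so the Nernst equation gives ln K = nFE°/RT = (2)(96485)(2.36)/((8.314)(310)) = 176.70.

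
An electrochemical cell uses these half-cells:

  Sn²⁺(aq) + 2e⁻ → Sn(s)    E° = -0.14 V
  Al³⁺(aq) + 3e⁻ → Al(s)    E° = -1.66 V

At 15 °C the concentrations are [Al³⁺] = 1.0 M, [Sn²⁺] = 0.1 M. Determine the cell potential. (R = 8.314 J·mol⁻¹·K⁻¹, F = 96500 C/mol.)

The Sn²⁺/Sn couple has the higher reduction potential and acts as the cathode, so E°_cell = -0.14 − (-1.66) = 1.52 V.
Balancing electrons gives n = 6; the reaction quotient is Q = [Al³⁺]^2/[Sn²⁺]^3 = 1000.
E = E° − (RT/nF) ln Q = 1.52 − (8.314×288)/(6×96500) × (6.908) = 1.520 − 0.029 = 1.491 V.

1.49 V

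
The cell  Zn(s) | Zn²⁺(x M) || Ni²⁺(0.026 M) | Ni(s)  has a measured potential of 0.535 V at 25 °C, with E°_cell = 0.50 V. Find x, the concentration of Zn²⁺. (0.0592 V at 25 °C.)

0.0017 M

From the Nernst equation, log Q = n(E° − E)/0.0592 = 2(0.50 − 0.535)/0.0592 = -1.182, so Q = 0.0657.
With Q = [Zn²⁺]/[Ni²⁺] and the known concentrations, [Zn²⁺] in the numerator gives [Zn²⁺] = 0.0017 M.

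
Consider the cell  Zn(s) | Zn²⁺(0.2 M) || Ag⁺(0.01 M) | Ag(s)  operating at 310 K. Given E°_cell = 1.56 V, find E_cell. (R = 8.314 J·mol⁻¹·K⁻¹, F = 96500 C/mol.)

1.46 V

Balancing electrons gives n = 2; the reaction quotient is Q = [Zn²⁺]/[Ag⁺]^2 = 2000.
E = E° − (RT/nF) ln Q = 1.56 − (8.314×310)/(2×96500) × (7.601) = 1.560 − 0.102 = 1.458 V.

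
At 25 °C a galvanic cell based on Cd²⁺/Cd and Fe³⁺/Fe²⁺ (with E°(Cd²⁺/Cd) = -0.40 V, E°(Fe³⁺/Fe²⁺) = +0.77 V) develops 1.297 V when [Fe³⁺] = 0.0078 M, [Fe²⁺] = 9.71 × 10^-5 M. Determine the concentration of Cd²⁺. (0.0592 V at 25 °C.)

0.33 M

From the Nernst equation, log Q = n(E° − E)/0.0592 = 2(1.17 − 1.297)/0.0592 = -4.291, so Q = 5.12 × 10^-5.
With Q = [Cd²⁺]·[Fe²⁺]^2/[Fe³⁺]^2 and the known concentrations, [Cd²⁺] in the numerator gives [Cd²⁺] = 0.33 M.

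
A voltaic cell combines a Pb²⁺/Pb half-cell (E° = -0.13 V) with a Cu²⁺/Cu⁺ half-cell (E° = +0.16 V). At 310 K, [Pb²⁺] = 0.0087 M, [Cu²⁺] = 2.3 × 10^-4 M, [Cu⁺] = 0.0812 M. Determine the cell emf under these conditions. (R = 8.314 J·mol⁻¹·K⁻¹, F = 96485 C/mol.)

The Cu²⁺/Cu⁺ couple has the higher reduction potential and acts as the cathode, so E°_cell = +0.16 − (-0.13) = 0.29 V.
Balancing electrons gives n = 2; the reaction quotient is Q = [Pb²⁺]·[Cu⁺]^2/[Cu²⁺]^2 = 1080.
E = E° − (RT/nF) ln Q = 0.29 − (8.314×310)/(2×96485) × (6.989) = 0.290 − 0.093 = 0.197 V.

0.197 V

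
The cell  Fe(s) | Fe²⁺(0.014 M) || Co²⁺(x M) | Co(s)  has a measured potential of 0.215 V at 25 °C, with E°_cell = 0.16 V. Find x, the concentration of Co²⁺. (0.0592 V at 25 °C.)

From the Nernst equation, log Q = n(E° − E)/0.0592 = 2(0.16 − 0.215)/0.0592 = -1.858, so Q = 0.0139.
With Q = [Fe²⁺]/[Co²⁺] and the known concentrations, [Co²⁺] in the denominator gives [Co²⁺] = 1.0 M.

1.0 M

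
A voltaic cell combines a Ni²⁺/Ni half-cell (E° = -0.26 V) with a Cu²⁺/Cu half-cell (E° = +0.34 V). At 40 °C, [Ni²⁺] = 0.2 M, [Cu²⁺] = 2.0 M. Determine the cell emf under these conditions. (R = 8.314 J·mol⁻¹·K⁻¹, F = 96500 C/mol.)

The Cu²⁺/Cu couple has the higher reduction potential and acts as the cathode, so E°_cell = +0.34 − (-0.26) = 0.60 V.
Balancing electrons gives n = 2; the reaction quotient is Q = [Ni²⁺]/[Cu²⁺] = 0.100.
E = E° − (RT/nF) ln Q = 0.60 − (8.314×313)/(2×96500) × (-2.303) = 0.600 + 0.031 = 0.631 V.

0.631 V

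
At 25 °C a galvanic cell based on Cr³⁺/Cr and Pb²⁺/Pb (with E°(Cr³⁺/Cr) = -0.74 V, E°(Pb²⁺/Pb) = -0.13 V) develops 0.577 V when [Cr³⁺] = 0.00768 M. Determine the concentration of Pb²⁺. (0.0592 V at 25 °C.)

From the Nernst equation, log Q = n(E° − E)/0.0592 = 6(0.61 − 0.577)/0.0592 = 3.345, so Q = 2210.
With Q = [Cr³⁺]^2/[Pb²⁺]^3 and the known concentrations, [Pb²⁺]^3 in the denominator gives [Pb²⁺] = 0.003 M.

0.003 M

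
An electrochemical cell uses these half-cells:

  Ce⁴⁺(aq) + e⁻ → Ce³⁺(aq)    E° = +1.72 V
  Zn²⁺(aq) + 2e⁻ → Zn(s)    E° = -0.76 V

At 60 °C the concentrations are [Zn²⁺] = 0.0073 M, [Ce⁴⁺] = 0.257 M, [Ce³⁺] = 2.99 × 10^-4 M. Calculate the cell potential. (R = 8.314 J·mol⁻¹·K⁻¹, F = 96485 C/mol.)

2.74 V

The Ce⁴⁺/Ce³⁺ couple has the higher reduction potential and acts as the cathode, so E°_cell = +1.72 − (-0.76) = 2.48 V.
Balancing electrons gives n = 2; the reaction quotient is Q = [Zn²⁺]·[Ce³⁺]^2/[Ce⁴⁺]^2 = 9.88 × 10^-9.
E = E° − (RT/nF) ln Q = 2.48 − (8.314×333)/(2×96485) × (-18.433) = 2.480 + 0.264 = 2.744 V.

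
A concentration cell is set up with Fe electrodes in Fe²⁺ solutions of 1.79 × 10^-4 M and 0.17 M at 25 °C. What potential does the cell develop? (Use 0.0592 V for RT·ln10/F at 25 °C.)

Both half-cells are Fe²⁺/Fe, so E°_cell = 0. The concentrated side is the cathode; the cell reaction moves Fe²⁺ from high to low concentration with n = 2.
Q = [Fe²⁺]_dilute/[Fe²⁺]_conc = 1.79 × 10^-4/0.17 = 0.00105.
E = 0 − (0.0592/2) log Q = −(0.0592/2)(-2.978) = 0.0881 V.

0.088 V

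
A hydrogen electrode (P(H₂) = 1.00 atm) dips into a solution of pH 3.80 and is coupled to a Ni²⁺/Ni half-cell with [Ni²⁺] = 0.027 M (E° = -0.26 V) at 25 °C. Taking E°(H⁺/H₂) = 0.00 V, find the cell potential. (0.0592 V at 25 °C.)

The hydrogen couple is the cathode, so E°_cell = 0.26 V; n = 2.
[H⁺] = 10^(−3.80) = 1.6 × 10^-4 M, and Q = [Ni²⁺]·P(H₂) / [H⁺]^2 = 1.07 × 10^6.
E = E° − (0.0592/2) log Q = 0.26 − (0.0592/2)(6.031) = 0.081 V.

0.081 V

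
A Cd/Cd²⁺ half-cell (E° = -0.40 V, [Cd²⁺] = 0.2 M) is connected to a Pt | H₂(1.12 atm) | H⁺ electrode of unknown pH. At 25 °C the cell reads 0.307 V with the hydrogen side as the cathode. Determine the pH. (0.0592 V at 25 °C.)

pH = 1.90

E°_cell = 0.40 V and n = 2.
log Q = n(E° − E)/0.0592 = 2×(0.40 − 0.307)/0.0592 = 3.142.
With Q = [Cd²⁺]·P(H₂) / [H⁺]^2, solving for [H⁺] gives log[H⁺] = -1.896, so pH = 1.90.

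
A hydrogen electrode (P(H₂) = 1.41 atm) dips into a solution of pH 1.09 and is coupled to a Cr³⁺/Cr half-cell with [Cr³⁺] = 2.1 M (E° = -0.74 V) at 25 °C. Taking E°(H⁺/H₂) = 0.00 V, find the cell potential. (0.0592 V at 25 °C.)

The hydrogen couple is the cathode, so E°_cell = 0.74 V; n = 6.
[H⁺] = 10^(−1.09) = 0.081 M, and Q = [Cr³⁺]^2·P(H₂)^3 / [H⁺]^6 = 4.29 × 10^7.
E = E° − (0.0592/6) log Q = 0.74 − (0.0592/6)(7.632) = 0.665 V.

0.66 V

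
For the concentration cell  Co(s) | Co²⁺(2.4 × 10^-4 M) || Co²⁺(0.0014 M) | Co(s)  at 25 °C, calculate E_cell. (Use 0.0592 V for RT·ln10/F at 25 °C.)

0.023 V

Both half-cells are Co²⁺/Co, so E°_cell = 0. The concentrated side is the cathode; the cell reaction moves Co²⁺ from high to low concentration with n = 2.
Q = [Co²⁺]_dilute/[Co²⁺]_conc = 2.4 × 10^-4/0.0014 = 0.171.
E = 0 − (0.0592/2) log Q = −(0.0592/2)(-0.766) = 0.0227 V.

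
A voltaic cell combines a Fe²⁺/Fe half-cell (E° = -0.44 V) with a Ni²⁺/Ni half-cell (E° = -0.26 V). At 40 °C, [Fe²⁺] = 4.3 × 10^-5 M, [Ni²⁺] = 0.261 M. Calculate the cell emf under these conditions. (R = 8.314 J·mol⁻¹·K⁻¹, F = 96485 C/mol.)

0.297 V

The Ni²⁺/Ni couple has the higher reduction potential and acts as the cathode, so E°_cell = -0.26 − (-0.44) = 0.18 V.
Balancing electrons gives n = 2; the reaction quotient is Q = [Fe²⁺]/[Ni²⁺] = 1.65 × 10^-4.
E = E° − (RT/nF) ln Q = 0.18 − (8.314×313)/(2×96485) × (-8.711) = 0.180 + 0.117 = 0.297 V.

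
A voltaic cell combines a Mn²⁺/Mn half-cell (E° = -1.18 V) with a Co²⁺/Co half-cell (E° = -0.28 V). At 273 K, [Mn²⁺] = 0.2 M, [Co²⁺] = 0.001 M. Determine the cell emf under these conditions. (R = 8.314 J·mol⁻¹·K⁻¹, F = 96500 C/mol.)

The Co²⁺/Co couple has the higher reduction potential and acts as the cathode, so E°_cell = -0.28 − (-1.18) = 0.90 V.
Balancing electrons gives n = 2; the reaction quotient is Q = [Mn²⁺]/[Co²⁺] = 200.
E = E° − (RT/nF) ln Q = 0.90 − (8.314×273)/(2×96500) × (5.298) = 0.900 − 0.062 = 0.838 V.

0.838 V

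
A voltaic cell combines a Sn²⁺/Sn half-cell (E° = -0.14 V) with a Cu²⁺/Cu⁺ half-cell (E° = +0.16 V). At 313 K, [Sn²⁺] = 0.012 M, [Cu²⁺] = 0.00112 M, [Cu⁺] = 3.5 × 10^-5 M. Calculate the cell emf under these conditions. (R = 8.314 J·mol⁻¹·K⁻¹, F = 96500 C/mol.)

0.453 V

The Cu²⁺/Cu⁺ couple has the higher reduction potential and acts as the cathode, so E°_cell = +0.16 − (-0.14) = 0.30 V.
Balancing electrons gives n = 2; the reaction quotient is Q = [Sn²⁺]·[Cu⁺]^2/[Cu²⁺]^2 = 1.17 × 10^-5.
E = E° − (RT/nF) ln Q = 0.30 − (8.314×313)/(2×96500) × (-11.354) = 0.300 + 0.153 = 0.453 V.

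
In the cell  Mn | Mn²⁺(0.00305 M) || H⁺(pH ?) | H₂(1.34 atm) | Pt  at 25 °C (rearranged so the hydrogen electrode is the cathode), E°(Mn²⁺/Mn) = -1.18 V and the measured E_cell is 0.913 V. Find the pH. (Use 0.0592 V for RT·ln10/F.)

E°_cell = 1.18 V and n = 2.
log Q = n(E° − E)/0.0592 = 2×(1.18 − 0.913)/0.0592 = 9.020.
With Q = [Mn²⁺]·P(H₂) / [H⁺]^2, solving for [H⁺] gives log[H⁺] = -5.704, so pH = 5.70.

pH = 5.70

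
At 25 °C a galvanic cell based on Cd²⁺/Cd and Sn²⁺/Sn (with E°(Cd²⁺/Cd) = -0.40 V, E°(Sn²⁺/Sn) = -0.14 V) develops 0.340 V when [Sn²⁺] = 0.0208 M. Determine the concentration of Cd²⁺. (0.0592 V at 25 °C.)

From the Nernst equation, log Q = n(E° − E)/0.0592 = 2(0.26 − 0.340)/0.0592 = -2.703, so Q = 0.00198.
With Q = [Cd²⁺]/[Sn²⁺] and the known concentrations, [Cd²⁺] in the numerator gives [Cd²⁺] = 4.1 × 10^-5 M.

4.1 × 10^-5 M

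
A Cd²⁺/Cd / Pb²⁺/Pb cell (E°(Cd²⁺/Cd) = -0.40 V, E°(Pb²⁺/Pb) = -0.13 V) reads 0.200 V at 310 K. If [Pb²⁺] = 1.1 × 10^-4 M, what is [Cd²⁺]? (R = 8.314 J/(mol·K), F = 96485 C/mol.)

From the Nernst equation, ln Q = nF(E° − E)/RT = 2×96485×(0.27 − 0.200)/(8.314×310) = 5.241, so Q = 189.
With Q = [Cd²⁺]/[Pb²⁺] and the known concentrations, [Cd²⁺] in the numerator gives [Cd²⁺] = 0.021 M.

0.021 M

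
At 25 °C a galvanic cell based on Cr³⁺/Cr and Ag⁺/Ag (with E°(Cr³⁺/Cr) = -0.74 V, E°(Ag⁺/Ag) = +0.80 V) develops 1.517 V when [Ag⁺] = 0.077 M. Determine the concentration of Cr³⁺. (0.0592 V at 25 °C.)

From the Nernst equation, log Q = n(E° − E)/0.0592 = 3(1.54 − 1.517)/0.0592 = 1.166, so Q = 14.6.
With Q = [Cr³⁺]/[Ag⁺]^3 and the known concentrations, [Cr³⁺] in the numerator gives [Cr³⁺] = 0.0067 M.

0.0067 M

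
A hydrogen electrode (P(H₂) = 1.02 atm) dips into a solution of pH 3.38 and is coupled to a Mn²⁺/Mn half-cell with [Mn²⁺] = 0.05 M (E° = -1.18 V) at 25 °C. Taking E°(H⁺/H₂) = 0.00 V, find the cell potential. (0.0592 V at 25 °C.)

The hydrogen couple is the cathode, so E°_cell = 1.18 V; n = 2.
[H⁺] = 10^(−3.38) = 4.2 × 10^-4 M, and Q = [Mn²⁺]·P(H₂) / [H⁺]^2 = 2.93 × 10^5.
E = E° − (0.0592/2) log Q = 1.18 − (0.0592/2)(5.468) = 1.018 V.

1.02 V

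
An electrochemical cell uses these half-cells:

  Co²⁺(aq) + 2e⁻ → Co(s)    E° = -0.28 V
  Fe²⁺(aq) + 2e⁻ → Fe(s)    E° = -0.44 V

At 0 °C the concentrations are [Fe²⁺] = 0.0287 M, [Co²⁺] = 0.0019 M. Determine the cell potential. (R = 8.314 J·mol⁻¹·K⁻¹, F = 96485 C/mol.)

The Co²⁺/Co couple has the higher reduction potential and acts as the cathode, so E°_cell = -0.28 − (-0.44) = 0.16 V.
Balancing electrons gives n = 2; the reaction quotient is Q = [Fe²⁺]/[Co²⁺] = 15.1.
E = E° − (RT/nF) ln Q = 0.16 − (8.314×273)/(2×96485) × (2.715) = 0.160 − 0.032 = 0.128 V.

0.128 V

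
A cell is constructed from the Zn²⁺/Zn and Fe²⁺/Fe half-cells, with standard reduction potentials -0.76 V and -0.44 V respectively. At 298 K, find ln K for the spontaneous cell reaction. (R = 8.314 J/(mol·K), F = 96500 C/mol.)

ln K = 24.9

E°_cell = -0.44 − (-0.76) = 0.32 V, with n = 2 electrons transferred.
At equilibrium E = 0, so the Nernst equation gives ln K = nFE°/RT = (2)(96500)(0.32)/((8.314)(298)) = 24.93.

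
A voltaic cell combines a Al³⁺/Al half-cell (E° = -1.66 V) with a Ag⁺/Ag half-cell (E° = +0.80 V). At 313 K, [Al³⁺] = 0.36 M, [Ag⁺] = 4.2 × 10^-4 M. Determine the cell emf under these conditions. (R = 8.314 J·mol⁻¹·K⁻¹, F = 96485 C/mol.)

2.26 V

The Ag⁺/Ag couple has the higher reduction potential and acts as the cathode, so E°_cell = +0.80 − (-1.66) = 2.46 V.
Balancing electrons gives n = 3; the reaction quotient is Q = [Al³⁺]/[Ag⁺]^3 = 4.86 × 10^9.
E = E° − (RT/nF) ln Q = 2.46 − (8.314×313)/(3×96485) × (22.304) = 2.460 − 0.201 = 2.259 V.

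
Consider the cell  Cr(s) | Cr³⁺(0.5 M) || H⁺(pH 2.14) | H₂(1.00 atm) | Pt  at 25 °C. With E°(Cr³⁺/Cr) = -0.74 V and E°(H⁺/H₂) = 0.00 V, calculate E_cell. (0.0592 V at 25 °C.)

0.62 V

The hydrogen couple is the cathode, so E°_cell = 0.74 V; n = 6.
[H⁺] = 10^(−2.14) = 0.0072 M, and Q = [Cr³⁺]^2·P(H₂)^3 / [H⁺]^6 = 1.73 × 10^12.
E = E° − (0.0592/6) log Q = 0.74 − (0.0592/6)(12.238) = 0.619 V.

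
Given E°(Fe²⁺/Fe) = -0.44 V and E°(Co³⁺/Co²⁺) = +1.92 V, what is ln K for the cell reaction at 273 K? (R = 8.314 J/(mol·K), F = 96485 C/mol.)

ln K = 200.6

E°_cell = +1.92 − (-0.44) = 2.36 V, with n = 2 electrons transferred.
At equilibrium E = 0, so the Nernst equation gives ln K = nFE°/RT = (2)(96485)(2.36)/((8.314)(273)) = 200.65.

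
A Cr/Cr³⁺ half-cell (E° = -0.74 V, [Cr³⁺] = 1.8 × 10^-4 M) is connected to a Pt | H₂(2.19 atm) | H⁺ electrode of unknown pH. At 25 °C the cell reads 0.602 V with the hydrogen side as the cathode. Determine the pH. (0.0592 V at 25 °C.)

pH = 3.41

E°_cell = 0.74 V and n = 6.
log Q = n(E° − E)/0.0592 = 6×(0.74 − 0.602)/0.0592 = 13.986.
With Q = [Cr³⁺]^2·P(H₂)^3 / [H⁺]^6, solving for [H⁺] gives log[H⁺] = -3.409, so pH = 3.41.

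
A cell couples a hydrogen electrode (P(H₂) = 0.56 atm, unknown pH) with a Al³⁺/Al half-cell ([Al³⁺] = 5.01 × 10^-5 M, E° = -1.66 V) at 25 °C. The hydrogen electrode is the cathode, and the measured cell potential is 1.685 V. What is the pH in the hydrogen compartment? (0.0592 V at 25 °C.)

pH = 1.14

E°_cell = 1.66 V and n = 6.
log Q = n(E° − E)/0.0592 = 6×(1.66 − 1.685)/0.0592 = -2.534.
With Q = [Al³⁺]^2·P(H₂)^3 / [H⁺]^6, solving for [H⁺] gives log[H⁺] = -1.137, so pH = 1.14.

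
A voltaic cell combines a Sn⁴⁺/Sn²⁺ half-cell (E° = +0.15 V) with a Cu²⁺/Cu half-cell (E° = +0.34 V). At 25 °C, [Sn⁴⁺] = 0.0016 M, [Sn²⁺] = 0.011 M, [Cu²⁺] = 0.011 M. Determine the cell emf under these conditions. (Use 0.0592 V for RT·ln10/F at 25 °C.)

0.157 V

The Cu²⁺/Cu couple has the higher reduction potential and acts as the cathode, so E°_cell = +0.34 − (+0.15) = 0.19 V.
Balancing electrons gives n = 2; the reaction quotient is Q = [Sn⁴⁺]/([Sn²⁺]·[Cu²⁺]) = 13.2.
At 25 °C, E = E° − (0.0592/n) log Q = 0.19 − (0.0592/2)(1.121) = 0.190 − 0.033 = 0.157 V.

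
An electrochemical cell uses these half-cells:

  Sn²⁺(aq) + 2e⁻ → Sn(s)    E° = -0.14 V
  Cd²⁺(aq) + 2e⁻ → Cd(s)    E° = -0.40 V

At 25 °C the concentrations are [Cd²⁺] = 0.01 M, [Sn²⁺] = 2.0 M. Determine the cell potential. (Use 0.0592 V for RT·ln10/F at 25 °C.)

The Sn²⁺/Sn couple has the higher reduction potential and acts as the cathode, so E°_cell = -0.14 − (-0.40) = 0.26 V.
Balancing electrons gives n = 2; the reaction quotient is Q = [Cd²⁺]/[Sn²⁺] = 0.00500.
At 25 °C, E = E° − (0.0592/n) log Q = 0.26 − (0.0592/2)(-2.301) = 0.260 + 0.068 = 0.328 V.

0.328 V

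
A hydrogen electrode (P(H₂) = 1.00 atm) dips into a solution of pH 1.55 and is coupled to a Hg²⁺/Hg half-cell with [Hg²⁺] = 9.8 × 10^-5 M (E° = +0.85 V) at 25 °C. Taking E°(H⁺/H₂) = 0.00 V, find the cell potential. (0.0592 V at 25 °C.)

0.82 V

The Hg²⁺/Hg couple is the cathode, so E°_cell = 0.85 V; n = 2.
[H⁺] = 10^(−1.55) = 0.028 M, and Q = [H⁺]^2 / ([Hg²⁺]·P(H₂)) = 8.11.
E = E° − (0.0592/2) log Q = 0.85 − (0.0592/2)(0.909) = 0.823 V.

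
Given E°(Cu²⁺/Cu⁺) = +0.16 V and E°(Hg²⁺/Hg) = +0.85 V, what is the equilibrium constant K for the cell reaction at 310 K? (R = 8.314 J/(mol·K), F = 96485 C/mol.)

2.7 × 10^22

E°_cell = +0.85 − (+0.16) = 0.69 V, with n = 2 electrons transferred.
At equilibrium E = 0, so the Nernst equation gives ln K = nFE°/RT = (2)(96485)(0.69)/((8.314)(310)) = 51.66.
K = e^51.66 = 2.7 × 10^22.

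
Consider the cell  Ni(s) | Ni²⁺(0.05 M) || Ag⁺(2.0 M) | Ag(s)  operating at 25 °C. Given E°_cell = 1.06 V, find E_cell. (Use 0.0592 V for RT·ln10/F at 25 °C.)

Balancing electrons gives n = 2; the reaction quotient is Q = [Ni²⁺]/[Ag⁺]^2 = 0.0125.
At 25 °C, E = E° − (0.0592/n) log Q = 1.06 − (0.0592/2)(-1.903) = 1.060 + 0.056 = 1.116 V.

1.12 V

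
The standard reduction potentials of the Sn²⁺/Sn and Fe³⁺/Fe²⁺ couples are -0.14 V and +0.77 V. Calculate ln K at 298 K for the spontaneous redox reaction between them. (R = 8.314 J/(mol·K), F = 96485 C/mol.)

E°_cell = +0.77 − (-0.14) = 0.91 V, with n = 2 electrons transferred.
At equilibrium E = 0, so the Nernst equation gives ln K = nFE°/RT = (2)(96485)(0.91)/((8.314)(298)) = 70.88.

ln K = 70.9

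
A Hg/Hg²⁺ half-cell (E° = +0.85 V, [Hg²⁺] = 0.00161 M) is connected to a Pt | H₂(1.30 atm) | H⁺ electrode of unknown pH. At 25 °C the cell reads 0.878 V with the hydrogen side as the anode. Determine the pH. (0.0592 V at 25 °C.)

pH = 1.81

E°_cell = 0.85 V and n = 2.
log Q = n(E° − E)/0.0592 = 2×(0.85 − 0.878)/0.0592 = -0.946.
With Q = [H⁺]^2 / ([Hg²⁺]·P(H₂)), solving for [H⁺] gives log[H⁺] = -1.813, so pH = 1.81.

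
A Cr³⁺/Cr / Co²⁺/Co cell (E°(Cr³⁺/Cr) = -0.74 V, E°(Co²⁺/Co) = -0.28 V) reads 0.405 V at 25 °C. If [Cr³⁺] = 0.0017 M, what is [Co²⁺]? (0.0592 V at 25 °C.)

From the Nernst equation, log Q = n(E° − E)/0.0592 = 6(0.46 − 0.405)/0.0592 = 5.574, so Q = 3.75 × 10^5.
With Q = [Cr³⁺]^2/[Co²⁺]^3 and the known concentrations, [Co²⁺]^3 in the denominator gives [Co²⁺] = 2 × 10^-4 M.

2 × 10^-4 M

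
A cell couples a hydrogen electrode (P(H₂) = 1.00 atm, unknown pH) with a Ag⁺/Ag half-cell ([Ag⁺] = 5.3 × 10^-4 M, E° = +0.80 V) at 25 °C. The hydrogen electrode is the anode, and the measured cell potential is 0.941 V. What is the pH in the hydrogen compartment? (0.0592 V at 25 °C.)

pH = 5.66

E°_cell = 0.80 V and n = 2.
log Q = n(E° − E)/0.0592 = 2×(0.80 − 0.941)/0.0592 = -4.764.
With Q = [H⁺]^2 / ([Ag⁺]^2·P(H₂)), solving for [H⁺] gives log[H⁺] = -5.657, so pH = 5.66.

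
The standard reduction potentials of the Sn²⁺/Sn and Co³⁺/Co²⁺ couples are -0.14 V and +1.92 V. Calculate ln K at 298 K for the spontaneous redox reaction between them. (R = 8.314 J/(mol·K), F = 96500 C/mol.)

E°_cell = +1.92 − (-0.14) = 2.06 V, with n = 2 electrons transferred.
At equilibrium E = 0, so the Nernst equation gives ln K = nFE°/RT = (2)(96500)(2.06)/((8.314)(298)) = 160.47.

ln K = 160.5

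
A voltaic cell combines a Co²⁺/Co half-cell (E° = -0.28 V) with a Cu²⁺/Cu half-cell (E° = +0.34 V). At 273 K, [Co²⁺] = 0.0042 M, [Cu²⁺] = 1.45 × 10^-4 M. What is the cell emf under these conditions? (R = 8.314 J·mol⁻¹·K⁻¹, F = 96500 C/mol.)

The Cu²⁺/Cu couple has the higher reduction potential and acts as the cathode, so E°_cell = +0.34 − (-0.28) = 0.62 V.
Balancing electrons gives n = 2; the reaction quotient is Q = [Co²⁺]/[Cu²⁺] = 29.0.
E = E° − (RT/nF) ln Q = 0.62 − (8.314×273)/(2×96500) × (3.366) = 0.620 − 0.040 = 0.580 V.

0.580 V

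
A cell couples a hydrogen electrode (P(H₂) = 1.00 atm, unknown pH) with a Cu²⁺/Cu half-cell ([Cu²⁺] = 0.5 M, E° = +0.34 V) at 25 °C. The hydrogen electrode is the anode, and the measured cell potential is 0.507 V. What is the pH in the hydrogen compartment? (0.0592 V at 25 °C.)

pH = 2.97

E°_cell = 0.34 V and n = 2.
log Q = n(E° − E)/0.0592 = 2×(0.34 − 0.507)/0.0592 = -5.642.
With Q = [H⁺]^2 / ([Cu²⁺]·P(H₂)), solving for [H⁺] gives log[H⁺] = -2.971, so pH = 2.97.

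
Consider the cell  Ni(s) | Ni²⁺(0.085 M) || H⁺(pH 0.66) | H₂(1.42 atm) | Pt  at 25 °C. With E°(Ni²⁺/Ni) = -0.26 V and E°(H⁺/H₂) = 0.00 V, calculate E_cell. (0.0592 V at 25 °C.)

0.25 V

The hydrogen couple is the cathode, so E°_cell = 0.26 V; n = 2.
[H⁺] = 10^(−0.66) = 0.22 M, and Q = [Ni²⁺]·P(H₂) / [H⁺]^2 = 2.52.
E = E° − (0.0592/2) log Q = 0.26 − (0.0592/2)(0.402) = 0.248 V.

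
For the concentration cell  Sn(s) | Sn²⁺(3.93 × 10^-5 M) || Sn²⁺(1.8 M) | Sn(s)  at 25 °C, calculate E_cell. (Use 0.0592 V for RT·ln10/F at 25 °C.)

0.14 V

Both half-cells are Sn²⁺/Sn, so E°_cell = 0. The concentrated side is the cathode; the cell reaction moves Sn²⁺ from high to low concentration with n = 2.
Q = [Sn²⁺]_dilute/[Sn²⁺]_conc = 3.93 × 10^-5/1.8 = 2.18 × 10^-5.
E = 0 − (0.0592/2) log Q = −(0.0592/2)(-4.661) = 0.1380 V.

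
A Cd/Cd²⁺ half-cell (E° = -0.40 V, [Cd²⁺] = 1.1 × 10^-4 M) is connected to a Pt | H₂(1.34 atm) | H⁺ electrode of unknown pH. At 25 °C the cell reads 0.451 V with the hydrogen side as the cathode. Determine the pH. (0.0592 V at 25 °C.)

pH = 1.05

E°_cell = 0.40 V and n = 2.
log Q = n(E° − E)/0.0592 = 2×(0.40 − 0.451)/0.0592 = -1.723.
With Q = [Cd²⁺]·P(H₂) / [H⁺]^2, solving for [H⁺] gives log[H⁺] = -1.054, so pH = 1.05.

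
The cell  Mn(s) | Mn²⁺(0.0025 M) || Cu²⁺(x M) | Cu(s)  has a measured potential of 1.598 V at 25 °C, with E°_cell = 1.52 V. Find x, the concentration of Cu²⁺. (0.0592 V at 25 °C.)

From the Nernst equation, log Q = n(E° − E)/0.0592 = 2(1.52 − 1.598)/0.0592 = -2.635, so Q = 0.00232.
With Q = [Mn²⁺]/[Cu²⁺] and the known concentrations, [Cu²⁺] in the denominator gives [Cu²⁺] = 1.1 M.

1.1 M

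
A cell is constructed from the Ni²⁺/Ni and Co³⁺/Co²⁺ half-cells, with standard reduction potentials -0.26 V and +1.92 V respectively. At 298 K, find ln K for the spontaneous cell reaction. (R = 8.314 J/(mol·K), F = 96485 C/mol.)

E°_cell = +1.92 − (-0.26) = 2.18 V, with n = 2 electrons transferred.
At equilibrium E = 0, so the Nernst equation gives ln K = nFE°/RT = (2)(96485)(2.18)/((8.314)(298)) = 169.79.

ln K = 169.8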